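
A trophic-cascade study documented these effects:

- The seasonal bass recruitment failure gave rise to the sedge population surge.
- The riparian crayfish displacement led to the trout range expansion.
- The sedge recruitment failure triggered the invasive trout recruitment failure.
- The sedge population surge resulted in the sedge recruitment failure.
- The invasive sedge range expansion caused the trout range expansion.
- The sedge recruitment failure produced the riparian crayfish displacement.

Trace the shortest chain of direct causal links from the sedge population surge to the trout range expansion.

the sedge population surge → the sedge recruitment failure
the sedge recruitment failure → the riparian crayfish displacement
the riparian crayfish displacement → the trout range expansion
Length: 3 steps.

the sedge population surge → the sedge recruitment failure → the riparian crayfish displacement → the trout range expansion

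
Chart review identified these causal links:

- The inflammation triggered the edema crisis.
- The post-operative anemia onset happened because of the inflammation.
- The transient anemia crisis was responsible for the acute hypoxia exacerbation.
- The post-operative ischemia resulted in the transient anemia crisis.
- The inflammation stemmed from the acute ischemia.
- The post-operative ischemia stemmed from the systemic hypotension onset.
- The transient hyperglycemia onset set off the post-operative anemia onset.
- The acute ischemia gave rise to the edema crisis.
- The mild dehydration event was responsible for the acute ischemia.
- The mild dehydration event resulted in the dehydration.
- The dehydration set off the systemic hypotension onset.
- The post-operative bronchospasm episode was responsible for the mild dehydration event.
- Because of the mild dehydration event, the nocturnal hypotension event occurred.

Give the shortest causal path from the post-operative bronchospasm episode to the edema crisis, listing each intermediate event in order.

the post-operative bronchospasm episode → the mild dehydration event
the mild dehydration event → the acute ischemia
the acute ischemia → the edema crisis
Length: 3 steps.

the post-operative bronchospasm episode → the mild dehydration event → the acute ischemia → the edema crisis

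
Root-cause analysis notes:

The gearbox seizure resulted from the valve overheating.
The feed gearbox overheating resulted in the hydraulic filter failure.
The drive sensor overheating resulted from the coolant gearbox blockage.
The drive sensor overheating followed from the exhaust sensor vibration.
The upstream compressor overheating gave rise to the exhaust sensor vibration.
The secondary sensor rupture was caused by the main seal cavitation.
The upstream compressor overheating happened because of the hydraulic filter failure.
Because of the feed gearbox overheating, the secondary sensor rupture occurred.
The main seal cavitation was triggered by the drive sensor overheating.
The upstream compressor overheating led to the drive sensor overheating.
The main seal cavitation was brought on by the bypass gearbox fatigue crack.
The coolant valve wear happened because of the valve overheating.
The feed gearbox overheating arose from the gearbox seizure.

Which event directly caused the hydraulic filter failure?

the feed gearbox overheating

Upstream contributors include the valve overheating, the gearbox seizure, but only the feed gearbox overheating feeds directly into the hydraulic filter failure.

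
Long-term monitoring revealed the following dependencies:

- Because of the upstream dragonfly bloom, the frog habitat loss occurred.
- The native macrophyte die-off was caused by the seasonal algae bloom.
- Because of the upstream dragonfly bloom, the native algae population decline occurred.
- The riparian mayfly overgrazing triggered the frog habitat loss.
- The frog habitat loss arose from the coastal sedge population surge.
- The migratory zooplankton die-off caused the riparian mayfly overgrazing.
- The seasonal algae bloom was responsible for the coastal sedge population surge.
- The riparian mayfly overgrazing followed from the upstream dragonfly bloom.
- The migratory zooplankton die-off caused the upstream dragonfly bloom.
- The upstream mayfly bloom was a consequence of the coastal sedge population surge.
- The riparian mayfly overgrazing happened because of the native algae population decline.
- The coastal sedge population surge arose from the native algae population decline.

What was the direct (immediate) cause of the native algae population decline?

Upstream contributors include the migratory zooplankton die-off, but only the upstream dragonfly bloom feeds directly into the native algae population decline.

the upstream dragonfly bloom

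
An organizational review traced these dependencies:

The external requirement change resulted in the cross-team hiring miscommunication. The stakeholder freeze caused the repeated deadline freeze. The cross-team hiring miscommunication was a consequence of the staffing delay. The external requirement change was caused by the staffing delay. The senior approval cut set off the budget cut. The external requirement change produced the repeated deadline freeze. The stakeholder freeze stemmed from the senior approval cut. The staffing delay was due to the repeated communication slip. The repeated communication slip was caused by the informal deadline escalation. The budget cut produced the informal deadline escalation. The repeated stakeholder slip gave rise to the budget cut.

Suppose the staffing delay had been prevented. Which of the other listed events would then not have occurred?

Downstream of the staffing delay: the external requirement change, the repeated deadline freeze, the cross-team hiring miscommunication.
Of those, still caused via another path: the repeated deadline freeze.
The remainder have no surviving cause.

the cross-team hiring miscommunication, the external requirement change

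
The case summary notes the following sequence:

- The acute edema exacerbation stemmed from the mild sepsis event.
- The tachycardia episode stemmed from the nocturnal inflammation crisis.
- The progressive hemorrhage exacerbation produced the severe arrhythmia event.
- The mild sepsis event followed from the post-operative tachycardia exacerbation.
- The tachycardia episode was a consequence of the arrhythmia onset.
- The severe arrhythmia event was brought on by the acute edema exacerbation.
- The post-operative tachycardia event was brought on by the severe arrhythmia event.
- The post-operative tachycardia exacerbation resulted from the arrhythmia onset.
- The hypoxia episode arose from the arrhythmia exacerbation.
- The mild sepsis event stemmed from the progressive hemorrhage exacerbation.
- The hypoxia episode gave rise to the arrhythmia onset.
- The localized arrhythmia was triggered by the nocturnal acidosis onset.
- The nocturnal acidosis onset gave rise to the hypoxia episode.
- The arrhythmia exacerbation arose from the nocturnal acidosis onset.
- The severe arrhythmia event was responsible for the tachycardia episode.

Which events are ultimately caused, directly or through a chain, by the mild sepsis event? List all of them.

Direct effects: the acute edema exacerbation.
2 steps out: the severe arrhythmia event.
3 steps out: the post-operative tachycardia event, the tachycardia episode.
Not reachable from it: the nocturnal acidosis onset, the arrhythmia exacerbation, the hypoxia episode, the nocturnal inflammation crisis, the localized arrhythmia, the progressive hemorrhage exacerbation, the arrhythmia onset, the post-operative tachycardia exacerbation.

the acute edema exacerbation, the post-operative tachycardia event, the severe arrhythmia event, the tachycardia episode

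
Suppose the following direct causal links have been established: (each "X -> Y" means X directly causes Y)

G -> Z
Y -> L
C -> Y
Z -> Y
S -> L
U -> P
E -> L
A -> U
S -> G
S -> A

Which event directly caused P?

Upstream contributors include S, A, but only U feeds directly into P.

U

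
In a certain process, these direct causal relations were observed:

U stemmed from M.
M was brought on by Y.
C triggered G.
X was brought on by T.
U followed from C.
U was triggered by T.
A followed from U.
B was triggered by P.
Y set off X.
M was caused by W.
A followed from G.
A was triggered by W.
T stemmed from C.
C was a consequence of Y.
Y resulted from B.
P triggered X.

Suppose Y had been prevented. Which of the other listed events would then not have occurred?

Downstream of Y: C, M, T, U, X, G, A.
Of those, still caused via another path: M, U, X, A.
The remainder have no surviving cause.

C, G, T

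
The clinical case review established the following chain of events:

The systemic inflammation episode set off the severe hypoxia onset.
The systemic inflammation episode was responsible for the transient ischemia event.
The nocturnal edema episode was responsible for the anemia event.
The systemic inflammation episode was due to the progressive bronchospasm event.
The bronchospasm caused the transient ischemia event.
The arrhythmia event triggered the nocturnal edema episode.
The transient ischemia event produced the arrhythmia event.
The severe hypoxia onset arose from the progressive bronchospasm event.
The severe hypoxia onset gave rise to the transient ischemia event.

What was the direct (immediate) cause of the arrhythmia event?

the transient ischemia event

Upstream contributors include the progressive bronchospasm event, the systemic inflammation episode, the severe hypoxia onset, the bronchospasm, but only the transient ischemia event feeds directly into the arrhythmia event.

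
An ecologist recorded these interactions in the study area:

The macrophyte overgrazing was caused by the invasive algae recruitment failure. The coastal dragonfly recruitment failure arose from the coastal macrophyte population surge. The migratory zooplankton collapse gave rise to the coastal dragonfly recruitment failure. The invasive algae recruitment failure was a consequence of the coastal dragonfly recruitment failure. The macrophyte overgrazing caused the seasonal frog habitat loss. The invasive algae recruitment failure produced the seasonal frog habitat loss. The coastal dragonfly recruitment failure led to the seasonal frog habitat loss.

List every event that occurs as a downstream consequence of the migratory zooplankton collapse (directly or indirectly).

the coastal dragonfly recruitment failure, the invasive algae recruitment failure, the macrophyte overgrazing, the seasonal frog habitat loss

Direct effects: the coastal dragonfly recruitment failure.
2 steps out: the invasive algae recruitment failure, the seasonal frog habitat loss.
3 steps out: the macrophyte overgrazing.
Not reachable from it: the coastal macrophyte population surge.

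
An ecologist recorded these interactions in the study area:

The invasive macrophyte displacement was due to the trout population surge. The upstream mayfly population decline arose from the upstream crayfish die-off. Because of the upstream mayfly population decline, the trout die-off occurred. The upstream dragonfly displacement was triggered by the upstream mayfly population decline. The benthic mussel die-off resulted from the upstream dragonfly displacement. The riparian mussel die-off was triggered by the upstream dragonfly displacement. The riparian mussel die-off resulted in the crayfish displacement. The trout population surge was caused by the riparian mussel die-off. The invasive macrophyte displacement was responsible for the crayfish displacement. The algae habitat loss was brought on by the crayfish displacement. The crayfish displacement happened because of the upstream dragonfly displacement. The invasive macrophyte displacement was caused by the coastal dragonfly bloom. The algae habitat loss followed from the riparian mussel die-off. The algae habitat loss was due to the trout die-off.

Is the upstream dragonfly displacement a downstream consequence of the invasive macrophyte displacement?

The invasive macrophyte displacement leads to the crayfish displacement, the algae habitat loss; the upstream dragonfly displacement is not among them.

No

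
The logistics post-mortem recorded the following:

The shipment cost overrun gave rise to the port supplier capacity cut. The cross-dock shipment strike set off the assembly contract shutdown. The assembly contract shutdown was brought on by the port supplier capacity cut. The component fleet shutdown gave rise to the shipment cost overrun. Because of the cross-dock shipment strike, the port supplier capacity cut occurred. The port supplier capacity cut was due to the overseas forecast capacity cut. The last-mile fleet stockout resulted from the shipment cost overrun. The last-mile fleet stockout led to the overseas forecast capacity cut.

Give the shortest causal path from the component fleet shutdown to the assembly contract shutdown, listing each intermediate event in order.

the component fleet shutdown → the shipment cost overrun
the shipment cost overrun → the port supplier capacity cut
the port supplier capacity cut → the assembly contract shutdown
Length: 3 steps.

the component fleet shutdown → the shipment cost overrun → the port supplier capacity cut → the assembly contract shutdown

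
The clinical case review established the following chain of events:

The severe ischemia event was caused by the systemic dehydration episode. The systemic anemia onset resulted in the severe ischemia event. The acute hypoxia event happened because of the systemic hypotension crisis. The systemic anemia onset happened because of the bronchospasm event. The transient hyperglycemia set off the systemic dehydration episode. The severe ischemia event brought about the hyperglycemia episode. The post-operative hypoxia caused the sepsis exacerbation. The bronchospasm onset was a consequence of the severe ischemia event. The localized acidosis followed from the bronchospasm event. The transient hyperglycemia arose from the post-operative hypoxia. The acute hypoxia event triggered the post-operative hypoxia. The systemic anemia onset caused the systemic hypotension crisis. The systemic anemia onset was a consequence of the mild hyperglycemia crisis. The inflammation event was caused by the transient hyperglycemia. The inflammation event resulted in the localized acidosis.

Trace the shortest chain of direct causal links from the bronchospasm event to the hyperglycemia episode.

the bronchospasm event → the systemic anemia onset → the severe ischemia event → the hyperglycemia episode

the bronchospasm event → the systemic anemia onset
the systemic anemia onset → the severe ischemia event
the severe ischemia event → the hyperglycemia episode
Length: 3 steps.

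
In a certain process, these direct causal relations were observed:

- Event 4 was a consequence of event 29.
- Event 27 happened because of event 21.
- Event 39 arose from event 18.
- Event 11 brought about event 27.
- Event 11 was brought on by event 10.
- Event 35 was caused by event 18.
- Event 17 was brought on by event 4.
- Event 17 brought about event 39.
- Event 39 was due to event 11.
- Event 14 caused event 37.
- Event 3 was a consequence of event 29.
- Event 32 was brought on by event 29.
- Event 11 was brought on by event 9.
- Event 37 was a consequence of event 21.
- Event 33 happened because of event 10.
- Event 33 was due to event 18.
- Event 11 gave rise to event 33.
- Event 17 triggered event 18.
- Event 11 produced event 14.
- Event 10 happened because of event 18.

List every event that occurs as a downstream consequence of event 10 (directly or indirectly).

Direct effects: event 11, event 33.
2 steps out: event 39, event 14, event 27.
3 steps out: event 37.
Not reachable from it: event 9, event 29, event 4, event 32, event 21, event 17, event 3, event 18, event 35.

event 11, event 14, event 27, event 33, event 37, event 39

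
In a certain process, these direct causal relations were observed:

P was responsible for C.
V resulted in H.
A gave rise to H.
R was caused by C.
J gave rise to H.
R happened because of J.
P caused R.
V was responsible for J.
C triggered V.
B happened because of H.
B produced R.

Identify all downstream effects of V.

Direct effects: J, H.
2 steps out: B, R.
Not reachable from it: P, C, A.

B, H, J, R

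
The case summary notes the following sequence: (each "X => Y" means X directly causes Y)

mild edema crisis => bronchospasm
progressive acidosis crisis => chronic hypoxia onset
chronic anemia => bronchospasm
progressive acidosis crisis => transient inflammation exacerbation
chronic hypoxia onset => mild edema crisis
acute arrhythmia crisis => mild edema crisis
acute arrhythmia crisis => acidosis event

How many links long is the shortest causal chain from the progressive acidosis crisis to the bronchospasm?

Shortest chain: the progressive acidosis crisis → the chronic hypoxia onset → the mild edema crisis → the bronchospasm.

3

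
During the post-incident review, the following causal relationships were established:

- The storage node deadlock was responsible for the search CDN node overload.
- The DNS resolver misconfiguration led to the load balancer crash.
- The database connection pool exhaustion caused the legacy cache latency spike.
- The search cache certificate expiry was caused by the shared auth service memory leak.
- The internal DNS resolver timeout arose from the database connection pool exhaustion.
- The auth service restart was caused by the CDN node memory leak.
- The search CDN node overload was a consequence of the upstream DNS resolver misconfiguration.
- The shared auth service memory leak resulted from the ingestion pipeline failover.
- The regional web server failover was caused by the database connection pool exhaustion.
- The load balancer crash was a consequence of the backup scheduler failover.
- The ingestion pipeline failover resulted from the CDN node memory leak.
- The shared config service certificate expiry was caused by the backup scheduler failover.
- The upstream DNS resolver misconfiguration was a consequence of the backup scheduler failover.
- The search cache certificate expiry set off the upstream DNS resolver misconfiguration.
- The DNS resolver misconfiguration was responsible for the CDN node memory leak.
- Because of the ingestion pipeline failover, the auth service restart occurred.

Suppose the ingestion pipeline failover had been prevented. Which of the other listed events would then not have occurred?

the search cache certificate expiry, the shared auth service memory leak

Downstream of the ingestion pipeline failover: the shared auth service memory leak, the auth service restart, the search cache certificate expiry, the upstream DNS resolver misconfiguration, the search CDN node overload.
Of those, still caused via another path: the auth service restart, the upstream DNS resolver misconfiguration, the search CDN node overload.
The remainder have no surviving cause.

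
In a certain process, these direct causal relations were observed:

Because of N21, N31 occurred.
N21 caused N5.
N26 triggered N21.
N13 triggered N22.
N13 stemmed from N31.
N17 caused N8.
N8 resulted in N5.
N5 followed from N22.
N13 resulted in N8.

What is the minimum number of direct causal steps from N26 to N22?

Shortest chain: N26 → N21 → N31 → N13 → N22.

4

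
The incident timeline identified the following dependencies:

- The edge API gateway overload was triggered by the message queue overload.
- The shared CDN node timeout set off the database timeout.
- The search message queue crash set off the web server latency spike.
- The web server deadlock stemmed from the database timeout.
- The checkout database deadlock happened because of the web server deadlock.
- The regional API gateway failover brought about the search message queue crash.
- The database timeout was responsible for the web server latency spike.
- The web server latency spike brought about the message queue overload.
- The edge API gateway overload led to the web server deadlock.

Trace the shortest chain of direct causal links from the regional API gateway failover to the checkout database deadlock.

the regional API gateway failover → the search message queue crash
the search message queue crash → the web server latency spike
the web server latency spike → the message queue overload
the message queue overload → the edge API gateway overload
the edge API gateway overload → the web server deadlock
the web server deadlock → the checkout database deadlock
Length: 6 steps.

the regional API gateway failover → the search message queue crash → the web server latency spike → the message queue overload → the edge API gateway overload → the web server deadlock → the checkout database deadlock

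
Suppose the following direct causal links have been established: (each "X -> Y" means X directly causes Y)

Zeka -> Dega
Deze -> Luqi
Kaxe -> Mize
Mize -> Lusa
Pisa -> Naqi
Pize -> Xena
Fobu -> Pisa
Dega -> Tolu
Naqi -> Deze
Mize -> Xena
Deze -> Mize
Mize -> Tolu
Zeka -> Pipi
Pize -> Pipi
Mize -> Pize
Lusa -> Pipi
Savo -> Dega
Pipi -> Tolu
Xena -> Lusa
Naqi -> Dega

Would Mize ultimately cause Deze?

No

Mize leads to Pize, Xena, Lusa, Pipi, Tolu; Deze is not among them.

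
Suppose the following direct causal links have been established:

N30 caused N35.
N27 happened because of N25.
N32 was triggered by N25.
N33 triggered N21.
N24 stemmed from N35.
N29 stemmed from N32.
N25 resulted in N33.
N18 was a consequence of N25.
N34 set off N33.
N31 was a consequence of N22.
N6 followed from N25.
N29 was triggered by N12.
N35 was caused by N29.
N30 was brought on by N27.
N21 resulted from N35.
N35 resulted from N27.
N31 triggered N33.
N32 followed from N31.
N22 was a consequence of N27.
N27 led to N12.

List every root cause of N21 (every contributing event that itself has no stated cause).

Tracing upstream from N21: N21 ← N33 ← N25.
A separate upstream branch: N21 ← N33 ← N34.
Each of those chain origins has no stated cause.

N25, N34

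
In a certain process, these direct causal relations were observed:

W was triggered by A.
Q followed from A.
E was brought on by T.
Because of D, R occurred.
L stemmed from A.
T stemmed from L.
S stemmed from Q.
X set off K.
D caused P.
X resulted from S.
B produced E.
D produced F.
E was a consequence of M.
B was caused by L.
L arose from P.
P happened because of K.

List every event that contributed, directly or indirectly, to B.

Immediate cause of B: L.
Further upstream: D, A, Q, S, X, K, P.

A, D, K, L, P, Q, S, X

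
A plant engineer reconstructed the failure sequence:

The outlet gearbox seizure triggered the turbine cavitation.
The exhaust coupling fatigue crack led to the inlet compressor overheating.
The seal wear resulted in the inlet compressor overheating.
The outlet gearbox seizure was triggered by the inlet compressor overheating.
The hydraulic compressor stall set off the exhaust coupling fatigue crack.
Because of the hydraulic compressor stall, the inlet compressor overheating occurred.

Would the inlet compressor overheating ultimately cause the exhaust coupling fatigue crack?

The inlet compressor overheating leads to the outlet gearbox seizure, the turbine cavitation; the exhaust coupling fatigue crack is not among them.

No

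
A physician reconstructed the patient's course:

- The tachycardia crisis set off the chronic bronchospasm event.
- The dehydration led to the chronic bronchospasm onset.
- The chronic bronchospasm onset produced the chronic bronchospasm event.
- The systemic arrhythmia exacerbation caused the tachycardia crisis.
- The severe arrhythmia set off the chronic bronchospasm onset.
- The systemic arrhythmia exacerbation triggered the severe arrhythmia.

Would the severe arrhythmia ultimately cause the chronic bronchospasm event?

Yes

There is a causal chain: the severe arrhythmia → the chronic bronchospasm onset → the chronic bronchospasm event.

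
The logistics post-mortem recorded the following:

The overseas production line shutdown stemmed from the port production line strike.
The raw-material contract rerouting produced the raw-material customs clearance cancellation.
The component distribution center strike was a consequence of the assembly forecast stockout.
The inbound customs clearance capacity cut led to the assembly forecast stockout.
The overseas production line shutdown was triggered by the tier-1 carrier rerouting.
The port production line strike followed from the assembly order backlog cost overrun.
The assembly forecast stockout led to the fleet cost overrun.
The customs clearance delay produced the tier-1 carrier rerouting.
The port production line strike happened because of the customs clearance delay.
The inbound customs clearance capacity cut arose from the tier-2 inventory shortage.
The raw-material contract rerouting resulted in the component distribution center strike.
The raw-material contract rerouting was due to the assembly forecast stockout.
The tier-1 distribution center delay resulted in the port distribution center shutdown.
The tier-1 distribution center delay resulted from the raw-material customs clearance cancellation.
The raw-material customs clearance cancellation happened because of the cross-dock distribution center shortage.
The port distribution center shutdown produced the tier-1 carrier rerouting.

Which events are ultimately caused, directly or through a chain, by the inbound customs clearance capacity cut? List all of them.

the assembly forecast stockout, the component distribution center strike, the fleet cost overrun, the overseas production line shutdown, the port distribution center shutdown, the raw-material contract rerouting, the raw-material customs clearance cancellation, the tier-1 carrier rerouting, the tier-1 distribution center delay

Direct effects: the assembly forecast stockout.
2 steps out: the raw-material contract rerouting, the fleet cost overrun, the component distribution center strike.
3 steps out: the raw-material customs clearance cancellation.
4 steps out: the tier-1 distribution center delay.
5 steps out: the port distribution center shutdown.
6 steps out: the tier-1 carrier rerouting.
7 steps out: the overseas production line shutdown.
Not reachable from it: the assembly order backlog cost overrun, the tier-2 inventory shortage, the cross-dock distribution center shortage, the customs clearance delay, the port production line strike.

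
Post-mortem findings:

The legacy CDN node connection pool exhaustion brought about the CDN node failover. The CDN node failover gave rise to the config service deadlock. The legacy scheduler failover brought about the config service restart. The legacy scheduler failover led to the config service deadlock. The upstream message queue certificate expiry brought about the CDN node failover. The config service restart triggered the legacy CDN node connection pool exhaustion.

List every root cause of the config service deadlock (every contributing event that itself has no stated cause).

Tracing upstream from the config service deadlock: the config service deadlock ← the legacy scheduler failover.
A separate upstream branch: the config service deadlock ← the CDN node failover ← the upstream message queue certificate expiry.
Each of those chain origins has no stated cause.

the legacy scheduler failover, the upstream message queue certificate expiry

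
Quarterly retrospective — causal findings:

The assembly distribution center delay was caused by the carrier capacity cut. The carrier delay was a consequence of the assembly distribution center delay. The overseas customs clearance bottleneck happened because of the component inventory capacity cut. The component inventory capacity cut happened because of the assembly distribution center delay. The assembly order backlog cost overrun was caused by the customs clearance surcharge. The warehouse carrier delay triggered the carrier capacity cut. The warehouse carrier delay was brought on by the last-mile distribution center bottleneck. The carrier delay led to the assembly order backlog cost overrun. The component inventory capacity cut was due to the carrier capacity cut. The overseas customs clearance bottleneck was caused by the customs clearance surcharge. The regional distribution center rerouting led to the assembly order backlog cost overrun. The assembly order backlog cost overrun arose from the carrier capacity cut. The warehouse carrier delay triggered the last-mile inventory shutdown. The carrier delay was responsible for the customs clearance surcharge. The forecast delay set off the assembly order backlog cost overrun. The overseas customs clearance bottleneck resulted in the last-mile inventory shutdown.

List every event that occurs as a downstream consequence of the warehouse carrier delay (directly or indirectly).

Direct effects: the carrier capacity cut, the last-mile inventory shutdown.
2 steps out: the assembly distribution center delay, the component inventory capacity cut, the assembly order backlog cost overrun.
3 steps out: the carrier delay, the overseas customs clearance bottleneck.
4 steps out: the customs clearance surcharge.
Not reachable from it: the last-mile distribution center bottleneck, the forecast delay, the regional distribution center rerouting.

the assembly distribution center delay, the assembly order backlog cost overrun, the carrier capacity cut, the carrier delay, the component inventory capacity cut, the customs clearance surcharge, the last-mile inventory shutdown, the overseas customs clearance bottleneck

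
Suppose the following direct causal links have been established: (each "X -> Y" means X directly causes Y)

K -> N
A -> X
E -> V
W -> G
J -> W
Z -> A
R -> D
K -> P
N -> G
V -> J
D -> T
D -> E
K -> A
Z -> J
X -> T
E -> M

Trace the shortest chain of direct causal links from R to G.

R → D
D → E
E → V
V → J
J → W
W → G
Length: 6 steps.

R → D → E → V → J → W → G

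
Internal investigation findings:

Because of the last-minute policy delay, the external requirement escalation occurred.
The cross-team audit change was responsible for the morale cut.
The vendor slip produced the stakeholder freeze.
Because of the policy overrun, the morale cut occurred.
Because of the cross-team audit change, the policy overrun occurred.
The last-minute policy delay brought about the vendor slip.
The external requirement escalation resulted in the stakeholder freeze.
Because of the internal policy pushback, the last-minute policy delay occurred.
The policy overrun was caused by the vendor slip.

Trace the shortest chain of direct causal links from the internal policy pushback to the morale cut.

the internal policy pushback → the last-minute policy delay → the vendor slip → the policy overrun → the morale cut

the internal policy pushback → the last-minute policy delay
the last-minute policy delay → the vendor slip
the vendor slip → the policy overrun
the policy overrun → the morale cut
Length: 4 steps.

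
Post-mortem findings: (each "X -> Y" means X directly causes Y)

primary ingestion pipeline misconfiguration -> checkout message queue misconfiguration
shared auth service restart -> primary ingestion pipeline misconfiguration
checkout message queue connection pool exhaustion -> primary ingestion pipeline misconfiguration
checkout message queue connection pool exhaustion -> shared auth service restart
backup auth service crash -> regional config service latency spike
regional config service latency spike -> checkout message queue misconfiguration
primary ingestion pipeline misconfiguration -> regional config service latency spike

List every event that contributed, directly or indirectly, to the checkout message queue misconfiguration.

Immediate causes of the checkout message queue misconfiguration: the primary ingestion pipeline misconfiguration, the regional config service latency spike.
Further upstream: the checkout message queue connection pool exhaustion, the shared auth service restart, the backup auth service crash.

the backup auth service crash, the checkout message queue connection pool exhaustion, the primary ingestion pipeline misconfiguration, the regional config service latency spike, the shared auth service restart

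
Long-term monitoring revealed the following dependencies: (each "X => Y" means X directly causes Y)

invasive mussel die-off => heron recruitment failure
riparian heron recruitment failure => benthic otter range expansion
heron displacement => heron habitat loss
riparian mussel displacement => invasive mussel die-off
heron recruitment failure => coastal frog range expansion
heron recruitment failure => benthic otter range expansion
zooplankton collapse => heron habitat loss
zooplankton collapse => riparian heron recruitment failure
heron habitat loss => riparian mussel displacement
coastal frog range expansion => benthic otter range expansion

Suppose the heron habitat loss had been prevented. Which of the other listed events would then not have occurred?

Downstream of the heron habitat loss: the riparian mussel displacement, the invasive mussel die-off, the heron recruitment failure, the coastal frog range expansion, the benthic otter range expansion.
Of those, still caused via another path: the benthic otter range expansion.
The remainder have no surviving cause.

the coastal frog range expansion, the heron recruitment failure, the invasive mussel die-off, the riparian mussel displacement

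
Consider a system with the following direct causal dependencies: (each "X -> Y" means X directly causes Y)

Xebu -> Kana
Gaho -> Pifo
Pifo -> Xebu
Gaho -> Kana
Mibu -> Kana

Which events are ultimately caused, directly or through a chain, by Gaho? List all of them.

Direct effects: Pifo, Kana.
2 steps out: Xebu.
Not reachable from it: Mibu.

Kana, Pifo, Xebu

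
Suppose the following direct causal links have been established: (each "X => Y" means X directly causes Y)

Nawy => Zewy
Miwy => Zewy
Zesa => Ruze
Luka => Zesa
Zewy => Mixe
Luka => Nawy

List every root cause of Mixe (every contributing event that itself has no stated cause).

Luka, Miwy

Tracing upstream from Mixe: Mixe ← Zewy ← Miwy.
A separate upstream branch: Mixe ← Zewy ← Nawy ← Luka.
Each of those chain origins has no stated cause.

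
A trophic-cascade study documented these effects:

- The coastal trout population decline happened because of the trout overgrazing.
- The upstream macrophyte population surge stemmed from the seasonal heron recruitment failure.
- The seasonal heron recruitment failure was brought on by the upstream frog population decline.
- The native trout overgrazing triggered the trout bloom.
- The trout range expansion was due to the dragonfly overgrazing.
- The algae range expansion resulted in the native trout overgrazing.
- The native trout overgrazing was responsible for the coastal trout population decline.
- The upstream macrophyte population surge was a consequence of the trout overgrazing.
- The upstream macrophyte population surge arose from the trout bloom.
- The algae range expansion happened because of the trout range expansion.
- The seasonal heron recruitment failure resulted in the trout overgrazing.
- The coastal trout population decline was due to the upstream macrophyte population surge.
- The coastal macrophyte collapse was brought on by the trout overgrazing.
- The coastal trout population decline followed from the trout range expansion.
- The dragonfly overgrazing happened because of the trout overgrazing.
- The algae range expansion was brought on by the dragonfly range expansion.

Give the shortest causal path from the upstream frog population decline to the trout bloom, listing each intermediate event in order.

the upstream frog population decline → the seasonal heron recruitment failure → the trout overgrazing → the dragonfly overgrazing → the trout range expansion → the algae range expansion → the native trout overgrazing → the trout bloom

the upstream frog population decline → the seasonal heron recruitment failure
the seasonal heron recruitment failure → the trout overgrazing
the trout overgrazing → the dragonfly overgrazing
the dragonfly overgrazing → the trout range expansion
the trout range expansion → the algae range expansion
the algae range expansion → the native trout overgrazing
the native trout overgrazing → the trout bloom
Length: 7 steps.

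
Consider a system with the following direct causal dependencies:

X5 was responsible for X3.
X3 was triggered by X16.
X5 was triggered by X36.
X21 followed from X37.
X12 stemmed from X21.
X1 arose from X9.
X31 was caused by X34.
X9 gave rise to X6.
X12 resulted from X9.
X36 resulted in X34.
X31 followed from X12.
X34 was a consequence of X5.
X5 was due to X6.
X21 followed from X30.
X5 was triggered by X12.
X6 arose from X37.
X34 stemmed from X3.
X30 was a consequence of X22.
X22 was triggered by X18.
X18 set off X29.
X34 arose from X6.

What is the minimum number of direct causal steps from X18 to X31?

5

Shortest chain: X18 → X22 → X30 → X21 → X12 → X31.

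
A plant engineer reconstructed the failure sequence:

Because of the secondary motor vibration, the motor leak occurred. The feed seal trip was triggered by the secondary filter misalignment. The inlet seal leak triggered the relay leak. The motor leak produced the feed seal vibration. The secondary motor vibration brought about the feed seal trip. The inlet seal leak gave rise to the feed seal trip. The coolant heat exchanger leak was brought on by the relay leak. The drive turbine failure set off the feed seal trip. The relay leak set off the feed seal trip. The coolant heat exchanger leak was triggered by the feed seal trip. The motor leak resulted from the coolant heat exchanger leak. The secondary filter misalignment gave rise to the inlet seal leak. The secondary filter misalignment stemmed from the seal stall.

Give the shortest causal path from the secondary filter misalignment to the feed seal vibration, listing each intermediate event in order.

the secondary filter misalignment → the feed seal trip
the feed seal trip → the coolant heat exchanger leak
the coolant heat exchanger leak → the motor leak
the motor leak → the feed seal vibration
Length: 4 steps.

the secondary filter misalignment → the feed seal trip → the coolant heat exchanger leak → the motor leak → the feed seal vibration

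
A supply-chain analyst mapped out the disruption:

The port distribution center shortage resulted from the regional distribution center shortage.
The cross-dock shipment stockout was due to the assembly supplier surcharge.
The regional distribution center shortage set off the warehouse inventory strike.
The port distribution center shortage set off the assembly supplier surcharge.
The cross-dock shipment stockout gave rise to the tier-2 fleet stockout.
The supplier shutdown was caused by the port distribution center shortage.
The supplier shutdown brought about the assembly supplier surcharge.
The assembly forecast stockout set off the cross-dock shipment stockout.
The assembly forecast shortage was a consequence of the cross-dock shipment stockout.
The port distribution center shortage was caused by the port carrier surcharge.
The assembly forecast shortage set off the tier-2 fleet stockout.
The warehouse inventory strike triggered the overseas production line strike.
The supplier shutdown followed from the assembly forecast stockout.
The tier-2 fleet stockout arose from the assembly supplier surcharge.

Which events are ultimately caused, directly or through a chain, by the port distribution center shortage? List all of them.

the assembly forecast shortage, the assembly supplier surcharge, the cross-dock shipment stockout, the supplier shutdown, the tier-2 fleet stockout

Direct effects: the supplier shutdown, the assembly supplier surcharge.
2 steps out: the cross-dock shipment stockout, the tier-2 fleet stockout.
3 steps out: the assembly forecast shortage.
Not reachable from it: the regional distribution center shortage, the warehouse inventory strike, the port carrier surcharge, the overseas production line strike, the assembly forecast stockout.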